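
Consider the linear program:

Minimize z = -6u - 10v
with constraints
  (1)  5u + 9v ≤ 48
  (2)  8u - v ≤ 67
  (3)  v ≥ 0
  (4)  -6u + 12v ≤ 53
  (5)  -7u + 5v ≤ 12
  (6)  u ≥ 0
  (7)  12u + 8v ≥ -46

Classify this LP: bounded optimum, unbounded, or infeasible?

bounded optimum

Corner points and z = -6u - 10v:
  (93/11, 7/11) → z = -628/11
  (3/2, 9/2) → z = -54
  (67/8, 0) → z = -201/4
  (0, 0) → z = 0
  (0, 12/5) → z = -24
The feasible region has finitely many vertices and no improving ray; the minimum is -628/11 at (93/11, 7/11).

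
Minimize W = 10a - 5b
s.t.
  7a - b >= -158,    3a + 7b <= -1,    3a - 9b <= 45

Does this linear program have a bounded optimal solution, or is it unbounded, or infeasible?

Corner points and W = 10a - 5b:
  (-1107/52, 467/52) → W = -13405/52
  (-489/20, -263/20) → W = -715/4
  (51/8, -23/8) → W = 625/8
The feasible region has finitely many vertices and no improving ray; the minimum is -13405/52 at (-1107/52, 467/52).

bounded optimum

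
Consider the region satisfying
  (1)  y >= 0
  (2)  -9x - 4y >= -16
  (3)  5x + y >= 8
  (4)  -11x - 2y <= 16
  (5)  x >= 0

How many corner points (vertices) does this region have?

3

The feasible vertices (each the meet of two boundaries and inside every other half-plane) are:
  (16/9, 0)
  (8/5, 0)
  (16/11, 8/11)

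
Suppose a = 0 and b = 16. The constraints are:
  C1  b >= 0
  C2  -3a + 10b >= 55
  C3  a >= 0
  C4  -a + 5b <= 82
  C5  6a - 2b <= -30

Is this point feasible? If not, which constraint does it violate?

feasible

C1: 16 ≥ 0 ✓
C2: 160 ≥ 55 ✓
C3: 0 ≥ 0 ✓
C4: 80 ≤ 82 ✓
C5: -32 ≤ -30 ✓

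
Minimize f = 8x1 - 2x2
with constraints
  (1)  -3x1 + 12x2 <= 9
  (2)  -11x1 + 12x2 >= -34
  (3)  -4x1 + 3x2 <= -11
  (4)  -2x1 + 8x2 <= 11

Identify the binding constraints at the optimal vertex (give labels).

(2) and (3)

Feasible corners and f = 8x1 - 2x2:
  (43/8, 67/32) → f = 621/16
  (53/13, 23/13) → f = 378/13
  (2, -1) → f = 18

The minimum is at (2, -1). Substituting into each constraint, equality holds for (2) and (3); the remaining constraints have slack.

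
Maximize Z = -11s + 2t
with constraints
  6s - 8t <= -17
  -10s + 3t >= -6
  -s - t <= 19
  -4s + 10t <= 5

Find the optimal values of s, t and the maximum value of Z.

s = -195/14, t = -71/14, maximum Z = 2003/14

Corner points and Z = -11s + 2t:
  (-169/14, -97/14) → Z = 1665/14
  (-65/14, -19/14) → Z = 677/14
  (-195/14, -71/14) → Z = 2003/14

At the optimal vertex, -s - t = 19 and -4s + 10t = 5.
Solving simultaneously gives s = -195/14, t = -71/14.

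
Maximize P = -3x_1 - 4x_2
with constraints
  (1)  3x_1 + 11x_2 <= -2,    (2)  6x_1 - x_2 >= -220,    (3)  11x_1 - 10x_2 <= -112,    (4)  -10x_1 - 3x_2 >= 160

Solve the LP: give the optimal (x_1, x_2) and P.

x_1 = -2088/49, x_2 = -1748/49, maximum P = 13256/49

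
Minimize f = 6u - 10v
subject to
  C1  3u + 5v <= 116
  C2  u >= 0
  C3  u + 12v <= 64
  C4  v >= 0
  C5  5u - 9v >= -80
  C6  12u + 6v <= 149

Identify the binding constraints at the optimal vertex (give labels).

Corner points and f = 6u - 10v:
  (0, 16/3) → f = -160/3
  (0, 0) → f = 0
  (234/23, 619/138) → f = 1117/69
  (149/12, 0) → f = 149/2

The minimum is at (0, 16/3). Substituting into each constraint, equality holds for C2 and C3; the remaining constraints have slack.

C2 and C3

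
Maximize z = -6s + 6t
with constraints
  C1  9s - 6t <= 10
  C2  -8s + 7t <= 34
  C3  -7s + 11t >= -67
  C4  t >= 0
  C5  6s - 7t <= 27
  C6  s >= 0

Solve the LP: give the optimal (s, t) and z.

Vertices and z = -6s + 6t:
  (274/15, 386/15) → z = 224/5
  (10/9, 0) → z = -20/3
  (0, 34/7) → z = 204/7
  (0, 0) → z = 0

The optimum lies where 9s - 6t = 10 and -8s + 7t = 34.
Solving simultaneously gives s = 274/15, t = 386/15.

s = 274/15, t = 386/15, maximum z = 224/5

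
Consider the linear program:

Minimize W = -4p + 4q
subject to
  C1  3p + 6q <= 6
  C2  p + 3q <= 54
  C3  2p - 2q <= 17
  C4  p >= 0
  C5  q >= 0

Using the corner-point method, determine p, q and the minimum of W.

p = 2, q = 0, minimum W = -8

Extreme points and W = -4p + 4q:
  (0, 1) → W = 4
  (2, 0) → W = -8
  (0, 0) → W = 0

At the optimal vertex, 3p + 6q = 6 and q = 0.
Solving simultaneously gives p = 2, q = 0.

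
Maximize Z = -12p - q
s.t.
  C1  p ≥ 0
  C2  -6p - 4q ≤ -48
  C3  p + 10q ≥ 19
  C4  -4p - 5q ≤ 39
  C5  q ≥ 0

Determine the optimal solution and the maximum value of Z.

p = 0, q = 12, maximum Z = -12

Vertices and Z = -12p - q:
  (0, 12) → Z = -12
  (101/14, 33/28) → Z = -351/4
  (19, 0) → Z = -228
The feasible region is unbounded (it extends along (0, 1), (1, 0)), but Z strictly decreases along every unbounded feasible direction, so there is no improving ray and the maximum is attained at a vertex.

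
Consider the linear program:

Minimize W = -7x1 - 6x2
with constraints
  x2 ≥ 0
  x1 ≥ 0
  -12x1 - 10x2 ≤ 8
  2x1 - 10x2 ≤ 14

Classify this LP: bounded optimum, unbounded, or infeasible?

unbounded

From the feasible point (0, 0), moving in the direction (0, 1) keeps every constraint satisfied while W decreases without bound.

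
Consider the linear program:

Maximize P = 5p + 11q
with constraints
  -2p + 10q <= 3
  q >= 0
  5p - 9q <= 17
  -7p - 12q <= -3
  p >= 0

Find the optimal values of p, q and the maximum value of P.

The binding constraints are -2p + 10q = 3 and 5p - 9q = 17.
Solving simultaneously gives p = 197/32, q = 49/32.

p = 197/32, q = 49/32, maximum P = 381/8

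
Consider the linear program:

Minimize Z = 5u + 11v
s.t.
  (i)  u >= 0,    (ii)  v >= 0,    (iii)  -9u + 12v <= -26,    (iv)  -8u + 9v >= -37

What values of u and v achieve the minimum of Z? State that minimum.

Feasible corners and Z = 5u + 11v:
  (26/9, 0) → Z = 130/9
  (37/8, 0) → Z = 185/8
  (14, 25/3) → Z = 485/3

The optimum lies where v = 0 and -9u + 12v = -26.
Solving simultaneously gives u = 26/9, v = 0.

u = 26/9, v = 0, minimum Z = 130/9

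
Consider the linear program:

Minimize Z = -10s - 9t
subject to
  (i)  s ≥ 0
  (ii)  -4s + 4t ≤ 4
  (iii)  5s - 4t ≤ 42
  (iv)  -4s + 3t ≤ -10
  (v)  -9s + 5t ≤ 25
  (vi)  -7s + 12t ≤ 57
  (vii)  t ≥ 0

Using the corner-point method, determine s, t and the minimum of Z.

s = 183/8, t = 579/32, minimum Z = -12531/32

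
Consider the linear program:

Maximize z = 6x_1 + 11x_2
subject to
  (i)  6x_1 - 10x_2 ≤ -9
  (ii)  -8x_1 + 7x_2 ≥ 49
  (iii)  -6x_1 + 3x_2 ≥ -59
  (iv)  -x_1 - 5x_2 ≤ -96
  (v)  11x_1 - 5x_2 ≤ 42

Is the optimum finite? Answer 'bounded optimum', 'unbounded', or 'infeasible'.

From the feasible point (427/47, 817/47), moving in the direction (5, 11) keeps every constraint satisfied while z increases without bound.

unbounded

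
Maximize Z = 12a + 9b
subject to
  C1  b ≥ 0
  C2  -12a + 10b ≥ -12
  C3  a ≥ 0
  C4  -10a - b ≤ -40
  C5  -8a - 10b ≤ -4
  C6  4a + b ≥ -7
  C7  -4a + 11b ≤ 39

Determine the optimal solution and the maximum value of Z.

Corner points and Z = 12a + 9b:
  (103/28, 45/14) → Z = 1023/14
  (261/46, 129/23) → Z = 2727/23
  (401/114, 275/57) → Z = 1627/19

a = 261/46, b = 129/23, maximum Z = 2727/23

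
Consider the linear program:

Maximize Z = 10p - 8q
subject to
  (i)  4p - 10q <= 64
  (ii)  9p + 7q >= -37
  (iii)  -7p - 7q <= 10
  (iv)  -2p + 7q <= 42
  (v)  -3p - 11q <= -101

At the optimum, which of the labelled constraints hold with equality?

Feasible corners and Z = 10p - 8q:
  (217/2, 37) → Z = 789
  (857/37, 106/37) → Z = 7722/37
  (245/43, 328/43) → Z = -174/43

The maximum is at (217/2, 37). Substituting into each constraint, equality holds for (i) and (iv); the remaining constraints have slack.

(i) and (iv)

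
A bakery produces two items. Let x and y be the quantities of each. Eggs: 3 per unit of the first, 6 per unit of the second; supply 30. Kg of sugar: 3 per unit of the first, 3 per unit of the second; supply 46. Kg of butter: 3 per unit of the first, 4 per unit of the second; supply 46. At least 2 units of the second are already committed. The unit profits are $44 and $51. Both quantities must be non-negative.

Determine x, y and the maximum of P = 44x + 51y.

x = 6, y = 2, maximum P = 366

Extreme points and P = 44x + 51y:
  (0, 5) → P = 255
  (0, 2) → P = 102
  (6, 2) → P = 366

At the optimal vertex, 3x + 6y = 30 and y = 2.
Solving simultaneously gives x = 6, y = 2.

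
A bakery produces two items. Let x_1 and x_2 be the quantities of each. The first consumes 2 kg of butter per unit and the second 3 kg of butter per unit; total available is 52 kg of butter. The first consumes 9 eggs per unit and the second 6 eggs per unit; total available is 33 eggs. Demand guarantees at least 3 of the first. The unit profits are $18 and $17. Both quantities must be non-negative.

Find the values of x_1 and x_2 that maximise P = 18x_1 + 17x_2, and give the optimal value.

Extreme points and P = 18x_1 + 17x_2:
  (11/3, 0) → P = 66
  (3, 0) → P = 54
  (3, 1) → P = 71

The optimum lies where 9x_1 + 6x_2 = 33 and x_1 = 3.
Solving simultaneously gives x_1 = 3, x_2 = 1.

x_1 = 3, x_2 = 1, maximum P = 71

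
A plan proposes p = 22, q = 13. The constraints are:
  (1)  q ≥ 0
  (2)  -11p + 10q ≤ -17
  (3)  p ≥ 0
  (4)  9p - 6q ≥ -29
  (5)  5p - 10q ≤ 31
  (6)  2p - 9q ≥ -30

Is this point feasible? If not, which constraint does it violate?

Constraint (6): 2p - 9q = -73, which is not ≥ -30. All other constraints are satisfied.

not feasible — violates (6)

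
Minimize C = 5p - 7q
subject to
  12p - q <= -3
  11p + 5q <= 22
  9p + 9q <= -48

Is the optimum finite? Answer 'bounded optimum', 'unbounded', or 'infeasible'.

From the feasible point (-25/39, -61/13), moving in the direction (-9, 9) keeps every constraint satisfied while C decreases without bound.

unbounded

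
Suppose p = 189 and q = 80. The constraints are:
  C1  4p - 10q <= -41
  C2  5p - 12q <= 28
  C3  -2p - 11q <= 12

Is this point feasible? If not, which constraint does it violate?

C1: -44 ≤ -41 ✓
C2: -15 ≤ 28 ✓
C3: -1258 ≤ 12 ✓

feasible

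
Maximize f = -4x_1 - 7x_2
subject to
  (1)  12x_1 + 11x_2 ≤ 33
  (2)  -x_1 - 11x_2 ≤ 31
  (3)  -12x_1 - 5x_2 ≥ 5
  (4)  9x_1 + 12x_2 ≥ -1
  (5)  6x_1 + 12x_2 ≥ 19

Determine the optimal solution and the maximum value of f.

Vertices and f = -4x_1 - 7x_2:
  (-55/18, 19/3) → f = -289/9
  (-155/114, 43/19) → f = -593/57
  (-20/3, 59/12) → f = -31/4
The feasible region is unbounded (it extends along (-4, 3), (-11, 12)), but f strictly decreases along every unbounded feasible direction, so there is no improving ray and the maximum is attained at a vertex.

The optimum lies where 9x_1 + 12x_2 = -1 and 6x_1 + 12x_2 = 19.
Solving simultaneously gives x_1 = -20/3, x_2 = 59/12.

x_1 = -20/3, x_2 = 59/12, maximum f = -31/4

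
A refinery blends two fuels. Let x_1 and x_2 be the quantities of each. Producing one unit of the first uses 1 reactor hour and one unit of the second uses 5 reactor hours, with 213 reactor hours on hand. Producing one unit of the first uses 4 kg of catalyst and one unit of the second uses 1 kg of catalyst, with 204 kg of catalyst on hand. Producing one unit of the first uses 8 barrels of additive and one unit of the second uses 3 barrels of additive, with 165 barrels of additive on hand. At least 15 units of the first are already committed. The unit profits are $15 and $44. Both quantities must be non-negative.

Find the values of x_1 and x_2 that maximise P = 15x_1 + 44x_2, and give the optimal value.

Extreme points and P = 15x_1 + 44x_2:
  (165/8, 0) → P = 2475/8
  (15, 0) → P = 225
  (15, 15) → P = 885

x_1 = 15, x_2 = 15, maximum P = 885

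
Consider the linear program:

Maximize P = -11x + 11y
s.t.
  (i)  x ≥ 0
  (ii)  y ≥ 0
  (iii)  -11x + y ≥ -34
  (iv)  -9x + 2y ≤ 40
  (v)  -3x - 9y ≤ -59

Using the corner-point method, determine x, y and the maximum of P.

x = 108/13, y = 746/13, maximum P = 7018/13

Extreme points and P = -11x + 11y:
  (0, 20) → P = 220
  (0, 59/9) → P = 649/9
  (108/13, 746/13) → P = 7018/13
  (365/102, 547/102) → P = 1001/51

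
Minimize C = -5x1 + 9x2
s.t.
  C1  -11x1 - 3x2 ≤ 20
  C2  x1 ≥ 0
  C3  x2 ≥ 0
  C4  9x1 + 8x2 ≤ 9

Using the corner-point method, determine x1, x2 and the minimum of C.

Feasible corners and C = -5x1 + 9x2:
  (0, 0) → C = 0
  (0, 9/8) → C = 81/8
  (1, 0) → C = -5

The binding constraints are x2 = 0 and 9x1 + 8x2 = 9.
Solving simultaneously gives x1 = 1, x2 = 0.

x1 = 1, x2 = 0, minimum C = -5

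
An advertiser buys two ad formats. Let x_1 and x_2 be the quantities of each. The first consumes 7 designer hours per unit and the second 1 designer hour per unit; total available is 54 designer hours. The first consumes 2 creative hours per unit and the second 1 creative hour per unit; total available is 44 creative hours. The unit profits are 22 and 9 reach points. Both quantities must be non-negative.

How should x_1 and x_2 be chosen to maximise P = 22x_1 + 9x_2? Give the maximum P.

x_1 = 2, x_2 = 40, maximum P = 404

Corner points and P = 22x_1 + 9x_2:
  (0, 0) → P = 0
  (0, 44) → P = 396
  (54/7, 0) → P = 1188/7
  (2, 40) → P = 404

The optimum lies where 7x_1 + x_2 = 54 and 2x_1 + x_2 = 44.
Solving simultaneously gives x_1 = 2, x_2 = 40.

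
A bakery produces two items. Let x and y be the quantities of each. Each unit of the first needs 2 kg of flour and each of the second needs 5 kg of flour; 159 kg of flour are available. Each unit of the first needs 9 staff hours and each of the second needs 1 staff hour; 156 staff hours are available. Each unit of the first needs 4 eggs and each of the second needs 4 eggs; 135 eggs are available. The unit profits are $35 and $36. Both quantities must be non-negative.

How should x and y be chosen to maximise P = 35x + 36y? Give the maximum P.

x = 13/4, y = 61/2, maximum P = 4847/4

Extreme points and P = 35x + 36y:
  (0, 0) → P = 0
  (0, 159/5) → P = 5724/5
  (52/3, 0) → P = 1820/3
  (13/4, 61/2) → P = 4847/4
  (489/32, 591/32) → P = 38391/32

The optimum lies where 2x + 5y = 159 and 4x + 4y = 135.
Solving simultaneously gives x = 13/4, y = 61/2.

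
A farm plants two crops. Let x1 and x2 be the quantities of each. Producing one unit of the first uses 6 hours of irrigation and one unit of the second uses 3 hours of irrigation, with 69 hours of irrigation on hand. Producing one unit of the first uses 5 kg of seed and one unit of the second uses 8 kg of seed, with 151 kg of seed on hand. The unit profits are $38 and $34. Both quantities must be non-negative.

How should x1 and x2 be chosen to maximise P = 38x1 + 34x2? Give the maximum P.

x1 = 3, x2 = 17, maximum P = 692

Vertices and P = 38x1 + 34x2:
  (0, 0) → P = 0
  (0, 151/8) → P = 2567/4
  (23/2, 0) → P = 437
  (3, 17) → P = 692

The optimum lies where 6x1 + 3x2 = 69 and 5x1 + 8x2 = 151.
Solving simultaneously gives x1 = 3, x2 = 17.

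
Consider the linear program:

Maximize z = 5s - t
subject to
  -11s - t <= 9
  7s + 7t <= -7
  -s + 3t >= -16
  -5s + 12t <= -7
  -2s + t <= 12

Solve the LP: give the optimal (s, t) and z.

s = 13/4, t = -17/4, maximum z = 41/2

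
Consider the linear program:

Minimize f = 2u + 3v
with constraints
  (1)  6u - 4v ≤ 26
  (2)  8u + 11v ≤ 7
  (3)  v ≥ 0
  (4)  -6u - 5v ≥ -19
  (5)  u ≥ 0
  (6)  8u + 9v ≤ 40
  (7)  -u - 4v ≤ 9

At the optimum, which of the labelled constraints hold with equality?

Feasible corners and f = 2u + 3v:
  (7/8, 0) → f = 7/4
  (0, 7/11) → f = 21/11
  (0, 0) → f = 0

The minimum is at (0, 0). Substituting into each constraint, equality holds for (3) and (5); the remaining constraints have slack.

(3) and (5)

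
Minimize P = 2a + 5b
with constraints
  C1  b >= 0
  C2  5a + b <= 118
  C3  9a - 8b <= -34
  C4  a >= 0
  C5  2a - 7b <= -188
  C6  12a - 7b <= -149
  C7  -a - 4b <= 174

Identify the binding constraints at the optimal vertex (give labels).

C4 and C5

Vertices and P = 2a + 5b:
  (0, 118) → P = 590
  (677/47, 2161/47) → P = 12159/47
  (0, 188/7) → P = 940/7
  (39/10, 979/35) → P = 5168/35

The minimum is at (0, 188/7). Substituting into each constraint, equality holds for C4 and C5; the remaining constraints have slack.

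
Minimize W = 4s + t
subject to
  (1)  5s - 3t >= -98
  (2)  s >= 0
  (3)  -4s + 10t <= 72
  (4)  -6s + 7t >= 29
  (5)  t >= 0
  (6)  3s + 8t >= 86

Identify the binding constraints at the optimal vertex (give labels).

(3) and (6)

Extreme points and W = 4s + t:
  (107/16, 79/8) → W = 293/8
  (142/31, 280/31) → W = 848/31
  (370/69, 201/23) → W = 2083/69

The minimum is at (142/31, 280/31). Substituting into each constraint, equality holds for (3) and (6); the remaining constraints have slack.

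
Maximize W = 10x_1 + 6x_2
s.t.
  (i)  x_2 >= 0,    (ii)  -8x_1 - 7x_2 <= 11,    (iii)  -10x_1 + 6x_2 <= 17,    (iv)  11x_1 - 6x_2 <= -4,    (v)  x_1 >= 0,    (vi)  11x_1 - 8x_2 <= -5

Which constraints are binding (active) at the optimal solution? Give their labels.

Extreme points and W = 10x_1 + 6x_2:
  (13, 49/2) → W = 277
  (0, 17/6) → W = 17
  (0, 2/3) → W = 4

The maximum is at (13, 49/2). Substituting into each constraint, equality holds for (iii) and (iv); the remaining constraints have slack.

(iii) and (iv)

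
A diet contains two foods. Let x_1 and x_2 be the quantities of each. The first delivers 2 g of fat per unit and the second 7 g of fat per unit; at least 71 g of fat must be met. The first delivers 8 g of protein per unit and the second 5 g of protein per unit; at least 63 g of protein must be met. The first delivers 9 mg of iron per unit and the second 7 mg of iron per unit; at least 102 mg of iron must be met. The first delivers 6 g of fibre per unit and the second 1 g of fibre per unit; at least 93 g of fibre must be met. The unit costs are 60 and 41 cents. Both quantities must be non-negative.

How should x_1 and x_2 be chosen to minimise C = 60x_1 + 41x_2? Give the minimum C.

x_1 = 29/2, x_2 = 6, minimum C = 1116

Feasible corners and C = 60x_1 + 41x_2:
  (0, 93) → C = 3813
  (71/2, 0) → C = 2130
  (29/2, 6) → C = 1116
The feasible region is unbounded (it extends along (0, 1), (1, 0)), but C strictly increases along every unbounded feasible direction, so there is no improving ray and the minimum is attained at a vertex.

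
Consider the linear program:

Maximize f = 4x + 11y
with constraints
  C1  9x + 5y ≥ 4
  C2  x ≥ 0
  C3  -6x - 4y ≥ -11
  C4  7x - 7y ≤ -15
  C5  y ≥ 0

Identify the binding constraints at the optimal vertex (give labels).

Extreme points and f = 4x + 11y:
  (0, 11/4) → f = 121/4
  (0, 15/7) → f = 165/7
  (17/70, 167/70) → f = 381/14

The maximum is at (0, 11/4). Substituting into each constraint, equality holds for C2 and C3; the remaining constraints have slack.

C2 and C3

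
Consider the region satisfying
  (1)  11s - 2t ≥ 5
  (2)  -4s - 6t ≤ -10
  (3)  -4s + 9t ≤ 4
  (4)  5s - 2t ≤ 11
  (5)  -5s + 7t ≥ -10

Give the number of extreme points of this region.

4

Pairwise boundary intersections that survive every other constraint:
  (11/10, 14/15)
  (65/29, 5/29)
  (107/37, 64/37)
  (57/25, 1/5)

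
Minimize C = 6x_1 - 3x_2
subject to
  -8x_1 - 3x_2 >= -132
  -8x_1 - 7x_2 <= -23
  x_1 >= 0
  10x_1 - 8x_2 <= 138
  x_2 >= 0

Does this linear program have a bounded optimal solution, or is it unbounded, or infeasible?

Extreme points and C = 6x_1 - 3x_2:
  (0, 44) → C = -132
  (735/47, 108/47) → C = 4086/47
  (0, 23/7) → C = -69/7
  (23/8, 0) → C = 69/4
  (69/5, 0) → C = 414/5
The feasible region has finitely many vertices and no improving ray; the minimum is -132 at (0, 44).

bounded optimum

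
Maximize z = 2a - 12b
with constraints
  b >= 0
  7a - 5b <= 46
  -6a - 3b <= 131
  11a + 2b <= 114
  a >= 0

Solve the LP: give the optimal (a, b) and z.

a = 46/7, b = 0, maximum z = 92/7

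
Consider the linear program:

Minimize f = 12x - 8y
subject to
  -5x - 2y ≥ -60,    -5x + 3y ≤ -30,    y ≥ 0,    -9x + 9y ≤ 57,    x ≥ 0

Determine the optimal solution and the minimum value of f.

x = 48/5, y = 6, minimum f = 336/5

The optimum lies where -5x - 2y = -60 and -5x + 3y = -30.
Solving simultaneously gives x = 48/5, y = 6.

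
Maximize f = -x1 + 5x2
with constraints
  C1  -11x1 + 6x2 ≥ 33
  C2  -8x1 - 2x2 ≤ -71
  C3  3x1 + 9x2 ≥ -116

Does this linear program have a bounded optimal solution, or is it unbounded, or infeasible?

From the feasible point (36/7, 209/14), moving in the direction (-2, 8) keeps every constraint satisfied while f increases without bound.

unbounded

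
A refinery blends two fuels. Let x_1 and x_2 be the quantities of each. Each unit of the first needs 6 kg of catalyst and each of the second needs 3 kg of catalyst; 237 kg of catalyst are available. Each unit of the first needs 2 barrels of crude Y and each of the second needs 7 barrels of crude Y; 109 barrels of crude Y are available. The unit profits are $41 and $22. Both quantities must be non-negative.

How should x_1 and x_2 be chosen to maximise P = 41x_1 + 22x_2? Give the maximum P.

x_1 = 37, x_2 = 5, maximum P = 1627

Vertices and P = 41x_1 + 22x_2:
  (0, 0) → P = 0
  (0, 109/7) → P = 2398/7
  (79/2, 0) → P = 3239/2
  (37, 5) → P = 1627

At the optimal vertex, 6x_1 + 3x_2 = 237 and 2x_1 + 7x_2 = 109.
Solving simultaneously gives x_1 = 37, x_2 = 5.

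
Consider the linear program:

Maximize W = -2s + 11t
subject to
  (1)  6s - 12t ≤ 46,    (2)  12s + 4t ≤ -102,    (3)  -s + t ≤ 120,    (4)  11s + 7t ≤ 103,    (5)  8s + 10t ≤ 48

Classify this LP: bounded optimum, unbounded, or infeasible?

bounded optimum

Feasible corners and W = -2s + 11t:
  (-130/21, -97/14) → W = -383/6
  (-743/3, -383/3) → W = -909
  (-303/22, 174/11) → W = 2217/11
  (-64, 56) → W = 744
The feasible region has finitely many vertices and no improving ray; the maximum is 744 at (-64, 56).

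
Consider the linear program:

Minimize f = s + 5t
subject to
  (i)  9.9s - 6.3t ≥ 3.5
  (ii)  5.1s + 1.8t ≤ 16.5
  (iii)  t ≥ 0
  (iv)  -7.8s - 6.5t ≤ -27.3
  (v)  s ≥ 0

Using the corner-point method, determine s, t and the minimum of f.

The optimum lies where 5.1s + 1.8t = 16.5 and -7.8s - 6.5t = -27.3.
Solving simultaneously gives s = 149/49, t = 27/49.

s = 149/49, t = 27/49, minimum f = 284/49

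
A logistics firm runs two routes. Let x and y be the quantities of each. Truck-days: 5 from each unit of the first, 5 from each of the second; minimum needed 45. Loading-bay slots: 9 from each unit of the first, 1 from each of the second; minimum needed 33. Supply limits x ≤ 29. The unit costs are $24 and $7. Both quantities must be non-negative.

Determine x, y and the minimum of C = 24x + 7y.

x = 3, y = 6, minimum C = 114

The feasible region is unbounded (it extends along (0, 1)), but C strictly increases along every unbounded feasible direction, so there is no improving ray and the minimum is attained at a vertex.

The optimum lies where 5x + 5y = 45 and 9x + y = 33.
Solving simultaneously gives x = 3, y = 6.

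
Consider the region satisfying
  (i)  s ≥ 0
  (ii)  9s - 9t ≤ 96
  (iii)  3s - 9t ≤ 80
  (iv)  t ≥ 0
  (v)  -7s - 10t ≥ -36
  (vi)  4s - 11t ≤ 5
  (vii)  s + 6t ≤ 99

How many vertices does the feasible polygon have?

4

The feasible vertices (each the meet of two boundaries and inside every other half-plane) are:
  (0, 0)
  (0, 18/5)
  (5/4, 0)
  (446/117, 109/117)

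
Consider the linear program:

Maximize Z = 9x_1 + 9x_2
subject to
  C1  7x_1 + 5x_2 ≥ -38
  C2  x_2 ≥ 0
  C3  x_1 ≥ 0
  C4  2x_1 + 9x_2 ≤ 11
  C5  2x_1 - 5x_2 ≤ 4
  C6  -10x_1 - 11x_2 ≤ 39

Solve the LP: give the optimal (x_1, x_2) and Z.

Vertices and Z = 9x_1 + 9x_2:
  (0, 0) → Z = 0
  (2, 0) → Z = 18
  (0, 11/9) → Z = 11
  (13/4, 1/2) → Z = 135/4

x_1 = 13/4, x_2 = 1/2, maximum Z = 135/4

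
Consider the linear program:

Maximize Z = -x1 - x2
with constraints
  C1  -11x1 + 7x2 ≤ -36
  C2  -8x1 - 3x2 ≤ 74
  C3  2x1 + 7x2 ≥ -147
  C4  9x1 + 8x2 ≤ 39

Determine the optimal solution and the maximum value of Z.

Vertices and Z = -x1 - x2:
  (-410/89, -1102/89) → Z = 1512/89
  (561/151, 105/151) → Z = -666/151
  (-77/50, -514/25) → Z = 221/10
  (1449/47, -1401/47) → Z = -48/47

x1 = -77/50, x2 = -514/25, maximum Z = 221/10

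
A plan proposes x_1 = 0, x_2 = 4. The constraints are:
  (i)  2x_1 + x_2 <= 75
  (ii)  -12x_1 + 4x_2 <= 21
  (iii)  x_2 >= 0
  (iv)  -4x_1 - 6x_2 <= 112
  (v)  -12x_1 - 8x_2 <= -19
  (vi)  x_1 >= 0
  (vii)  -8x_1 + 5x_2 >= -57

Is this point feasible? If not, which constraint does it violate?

feasible

(i): 4 ≤ 75 ✓
(ii): 16 ≤ 21 ✓
(iii): 4 ≥ 0 ✓
(iv): -24 ≤ 112 ✓
(v): -32 ≤ -19 ✓
(vi): 0 ≥ 0 ✓
(vii): 20 ≥ -57 ✓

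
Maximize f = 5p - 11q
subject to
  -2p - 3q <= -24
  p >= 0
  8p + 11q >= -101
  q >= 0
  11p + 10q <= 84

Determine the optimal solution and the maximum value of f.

p = 12/13, q = 96/13, maximum f = -996/13

Extreme points and f = 5p - 11q:
  (0, 8) → f = -88
  (12/13, 96/13) → f = -996/13
  (0, 42/5) → f = -462/5

The optimum lies where -2p - 3q = -24 and 11p + 10q = 84.
Solving simultaneously gives p = 12/13, q = 96/13.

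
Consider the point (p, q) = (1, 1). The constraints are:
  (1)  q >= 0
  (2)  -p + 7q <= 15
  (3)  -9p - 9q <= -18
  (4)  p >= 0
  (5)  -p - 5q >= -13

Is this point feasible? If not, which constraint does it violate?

(1): 1 ≥ 0 ✓
(2): 6 ≤ 15 ✓
(3): -18 ≤ -18 ✓
(4): 1 ≥ 0 ✓
(5): -6 ≥ -13 ✓

feasible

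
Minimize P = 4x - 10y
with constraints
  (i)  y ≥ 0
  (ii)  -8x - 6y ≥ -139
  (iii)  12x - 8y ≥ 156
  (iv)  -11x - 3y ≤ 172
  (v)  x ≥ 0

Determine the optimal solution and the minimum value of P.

Corner points and P = 4x - 10y:
  (139/8, 0) → P = 139/2
  (13, 0) → P = 52
  (256/17, 105/34) → P = 499/17

The binding constraints are -8x - 6y = -139 and 12x - 8y = 156.
Solving simultaneously gives x = 256/17, y = 105/34.

x = 256/17, y = 105/34, minimum P = 499/17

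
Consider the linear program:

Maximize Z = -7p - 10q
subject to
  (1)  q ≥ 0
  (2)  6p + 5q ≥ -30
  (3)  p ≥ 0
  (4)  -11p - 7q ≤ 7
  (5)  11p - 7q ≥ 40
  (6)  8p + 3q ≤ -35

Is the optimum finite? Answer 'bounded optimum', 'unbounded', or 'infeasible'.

infeasible

The boundaries q = 0 and 11p - 7q = 40 meet at (40/11, 0), but that point violates 8p + 3q ≤ -35. Every candidate vertex is excluded by some other constraint, so the feasible region is empty.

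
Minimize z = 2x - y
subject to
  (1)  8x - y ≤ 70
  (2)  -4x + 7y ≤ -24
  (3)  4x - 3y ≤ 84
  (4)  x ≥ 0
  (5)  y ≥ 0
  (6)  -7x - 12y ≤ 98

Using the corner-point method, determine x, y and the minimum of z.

x = 6, y = 0, minimum z = 12

Corner points and z = 2x - y:
  (233/26, 22/13) → z = 211/13
  (35/4, 0) → z = 35/2
  (6, 0) → z = 12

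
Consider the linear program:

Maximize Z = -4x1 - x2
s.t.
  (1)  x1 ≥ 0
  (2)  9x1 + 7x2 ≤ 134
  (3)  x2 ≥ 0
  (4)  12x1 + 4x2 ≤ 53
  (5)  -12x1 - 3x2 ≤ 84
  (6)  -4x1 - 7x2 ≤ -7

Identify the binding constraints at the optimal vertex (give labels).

Extreme points and Z = -4x1 - x2:
  (0, 53/4) → Z = -53/4
  (0, 1) → Z = -1
  (53/12, 0) → Z = -53/3
  (7/4, 0) → Z = -7

The maximum is at (0, 1). Substituting into each constraint, equality holds for (1) and (6); the remaining constraints have slack.

(1) and (6)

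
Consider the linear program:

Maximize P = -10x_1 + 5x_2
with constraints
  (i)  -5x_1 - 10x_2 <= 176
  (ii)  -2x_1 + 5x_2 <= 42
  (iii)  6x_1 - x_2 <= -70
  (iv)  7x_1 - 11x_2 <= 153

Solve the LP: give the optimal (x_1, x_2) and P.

x_1 = -260/9, x_2 = -142/45, maximum P = 2458/9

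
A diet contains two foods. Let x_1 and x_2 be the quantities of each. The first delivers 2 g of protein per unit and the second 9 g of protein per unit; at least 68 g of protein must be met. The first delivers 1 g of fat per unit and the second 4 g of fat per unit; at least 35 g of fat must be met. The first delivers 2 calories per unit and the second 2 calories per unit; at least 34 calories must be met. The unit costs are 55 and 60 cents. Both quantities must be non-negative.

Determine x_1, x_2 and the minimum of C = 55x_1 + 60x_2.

Corner points and C = 55x_1 + 60x_2:
  (0, 17) → C = 1020
  (35, 0) → C = 1925
  (11, 6) → C = 965
The feasible region is unbounded (it extends along (0, 1), (1, 0)), but C strictly increases along every unbounded feasible direction, so there is no improving ray and the minimum is attained at a vertex.

x_1 = 11, x_2 = 6, minimum C = 965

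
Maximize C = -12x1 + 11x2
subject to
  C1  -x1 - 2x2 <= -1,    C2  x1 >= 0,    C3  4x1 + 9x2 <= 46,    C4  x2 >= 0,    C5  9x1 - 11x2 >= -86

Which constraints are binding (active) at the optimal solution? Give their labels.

C2 and C3

Vertices and C = -12x1 + 11x2:
  (0, 1/2) → C = 11/2
  (1, 0) → C = -12
  (0, 46/9) → C = 506/9
  (23/2, 0) → C = -138

The maximum is at (0, 46/9). Substituting into each constraint, equality holds for C2 and C3; the remaining constraints have slack.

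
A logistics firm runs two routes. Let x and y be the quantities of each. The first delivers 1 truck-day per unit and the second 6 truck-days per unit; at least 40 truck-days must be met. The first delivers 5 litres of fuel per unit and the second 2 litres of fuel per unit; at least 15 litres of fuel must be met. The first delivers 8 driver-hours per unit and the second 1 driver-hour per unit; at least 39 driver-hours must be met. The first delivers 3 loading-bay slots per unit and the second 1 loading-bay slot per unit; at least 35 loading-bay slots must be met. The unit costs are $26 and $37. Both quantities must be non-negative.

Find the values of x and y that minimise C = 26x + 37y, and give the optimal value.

x = 10, y = 5, minimum C = 445

The feasible region is unbounded (it extends along (0, 1), (1, 0)), but C strictly increases along every unbounded feasible direction, so there is no improving ray and the minimum is attained at a vertex.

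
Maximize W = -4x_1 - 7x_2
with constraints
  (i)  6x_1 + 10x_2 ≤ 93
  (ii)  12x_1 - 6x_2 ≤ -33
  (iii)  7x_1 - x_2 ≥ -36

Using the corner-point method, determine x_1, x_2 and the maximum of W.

Extreme points and W = -4x_1 - 7x_2:
  (19/13, 219/26) → W = -1685/26
  (-267/76, 867/76) → W = -5001/76
  (-61/10, -67/10) → W = 713/10

The optimum lies where 12x_1 - 6x_2 = -33 and 7x_1 - x_2 = -36.
Solving simultaneously gives x_1 = -61/10, x_2 = -67/10.

x_1 = -61/10, x_2 = -67/10, maximum W = 713/10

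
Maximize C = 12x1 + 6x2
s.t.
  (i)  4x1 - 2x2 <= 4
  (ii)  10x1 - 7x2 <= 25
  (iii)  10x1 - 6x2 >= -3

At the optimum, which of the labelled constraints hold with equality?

(i) and (iii)

Extreme points and C = 12x1 + 6x2:
  (-11/4, -15/2) → C = -78
  (15/2, 13) → C = 168
  (-171/10, -28) → C = -1866/5

The maximum is at (15/2, 13). Substituting into each constraint, equality holds for (i) and (iii); the remaining constraints have slack.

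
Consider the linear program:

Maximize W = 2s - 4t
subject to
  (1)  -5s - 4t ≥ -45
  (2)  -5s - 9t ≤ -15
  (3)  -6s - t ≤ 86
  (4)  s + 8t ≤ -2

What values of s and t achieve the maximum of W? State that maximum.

Corner points and W = 2s - 4t:
  (69/5, -6) → W = 258/5
  (92/9, -55/36) → W = 239/9
  (138/31, -25/31) → W = 376/31

s = 69/5, t = -6, maximum W = 258/5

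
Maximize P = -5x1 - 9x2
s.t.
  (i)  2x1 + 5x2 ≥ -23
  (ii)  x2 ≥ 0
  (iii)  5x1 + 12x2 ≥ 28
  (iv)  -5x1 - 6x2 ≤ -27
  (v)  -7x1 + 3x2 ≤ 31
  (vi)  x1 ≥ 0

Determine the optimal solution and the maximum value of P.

Vertices and P = -5x1 - 9x2:
  (28/5, 0) → P = -28
  (26/5, 1/6) → P = -55/2
  (0, 9/2) → P = -81/2
  (0, 31/3) → P = -93
The feasible region is unbounded (it extends along (3, 7), (1, 0)), but P strictly decreases along every unbounded feasible direction, so there is no improving ray and the maximum is attained at a vertex.

The optimum lies where 5x1 + 12x2 = 28 and -5x1 - 6x2 = -27.
Solving simultaneously gives x1 = 26/5, x2 = 1/6.

x1 = 26/5, x2 = 1/6, maximum P = -55/2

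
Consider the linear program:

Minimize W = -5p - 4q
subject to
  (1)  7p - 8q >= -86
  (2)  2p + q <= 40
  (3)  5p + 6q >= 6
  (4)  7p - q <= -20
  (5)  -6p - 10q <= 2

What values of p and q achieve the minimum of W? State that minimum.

Extreme points and W = -5p - 4q:
  (-234/41, 236/41) → W = 226/41
  (-74/49, 66/7) → W = -1478/49
  (-114/47, 142/47) → W = 2/47

The optimum lies where 7p - 8q = -86 and 7p - q = -20.
Solving simultaneously gives p = -74/49, q = 66/7.

p = -74/49, q = 66/7, minimum W = -1478/49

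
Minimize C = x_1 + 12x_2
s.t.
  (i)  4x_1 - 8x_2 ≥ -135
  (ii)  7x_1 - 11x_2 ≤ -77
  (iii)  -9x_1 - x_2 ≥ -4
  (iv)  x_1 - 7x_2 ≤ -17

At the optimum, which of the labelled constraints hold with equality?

Vertices and C = x_1 + 12x_2:
  (-103/76, 1231/76) → C = 14669/76
  (-809/20, -67/20) → C = -1613/20
  (-33/106, 721/106) → C = 8619/106
  (-176/19, 21/19) → C = 4

The minimum is at (-809/20, -67/20). Substituting into each constraint, equality holds for (i) and (iv); the remaining constraints have slack.

(i) and (iv)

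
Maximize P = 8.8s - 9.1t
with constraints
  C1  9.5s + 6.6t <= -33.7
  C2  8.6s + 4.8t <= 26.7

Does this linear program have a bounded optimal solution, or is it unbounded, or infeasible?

From the feasible point (5633/186, -54347/1116), moving in the direction (4.8, -8.6) keeps every constraint satisfied while P increases without bound.

unbounded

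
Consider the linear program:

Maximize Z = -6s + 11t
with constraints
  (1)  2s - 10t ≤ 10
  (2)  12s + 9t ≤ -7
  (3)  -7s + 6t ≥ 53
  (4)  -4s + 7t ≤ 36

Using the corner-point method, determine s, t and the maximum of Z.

s = -31/5, t = 8/5, maximum Z = 274/5

Corner points and Z = -6s + 11t:
  (-295/29, -88/29) → Z = 802/29
  (-215/13, -56/13) → Z = 674/13
  (-31/5, 8/5) → Z = 274/5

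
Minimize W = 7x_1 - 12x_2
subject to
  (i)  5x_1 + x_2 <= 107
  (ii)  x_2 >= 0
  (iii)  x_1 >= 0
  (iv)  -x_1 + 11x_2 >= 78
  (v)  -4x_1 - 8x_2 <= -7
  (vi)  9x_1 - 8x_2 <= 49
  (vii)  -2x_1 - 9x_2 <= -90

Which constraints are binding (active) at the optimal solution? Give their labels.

(i) and (iii)

Vertices and W = 7x_1 - 12x_2:
  (0, 107) → W = -1284
  (905/49, 718/49) → W = -2281/49
  (0, 10) → W = -120
  (1163/91, 751/91) → W = -67/7
  (288/31, 246/31) → W = -936/31

The minimum is at (0, 107). Substituting into each constraint, equality holds for (i) and (iii); the remaining constraints have slack.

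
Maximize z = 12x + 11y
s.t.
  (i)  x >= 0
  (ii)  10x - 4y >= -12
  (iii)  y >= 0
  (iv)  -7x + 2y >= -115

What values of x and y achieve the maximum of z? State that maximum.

x = 121/2, y = 617/4, maximum z = 9691/4

Feasible corners and z = 12x + 11y:
  (0, 3) → z = 33
  (0, 0) → z = 0
  (121/2, 617/4) → z = 9691/4
  (115/7, 0) → z = 1380/7

At the optimal vertex, 10x - 4y = -12 and -7x + 2y = -115.
Solving simultaneously gives x = 121/2, y = 617/4.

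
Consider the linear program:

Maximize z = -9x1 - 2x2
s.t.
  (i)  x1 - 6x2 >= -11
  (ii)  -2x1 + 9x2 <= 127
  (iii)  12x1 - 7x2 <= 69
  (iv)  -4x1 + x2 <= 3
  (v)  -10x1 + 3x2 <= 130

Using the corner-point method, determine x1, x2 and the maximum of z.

x1 = -45/8, x2 = -39/2, maximum z = 717/8

Vertices and z = -9x1 - 2x2:
  (491/65, 201/65) → z = -4821/65
  (-7/23, 41/23) → z = -19/23
  (-45/8, -39/2) → z = 717/8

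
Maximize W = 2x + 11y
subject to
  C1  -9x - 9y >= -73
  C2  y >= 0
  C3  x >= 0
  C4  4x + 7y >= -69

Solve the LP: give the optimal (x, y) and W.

x = 0, y = 73/9, maximum W = 803/9

Vertices and W = 2x + 11y:
  (73/9, 0) → W = 146/9
  (0, 73/9) → W = 803/9
  (0, 0) → W = 0

At the optimal vertex, -9x - 9y = -73 and x = 0.
Solving simultaneously gives x = 0, y = 73/9.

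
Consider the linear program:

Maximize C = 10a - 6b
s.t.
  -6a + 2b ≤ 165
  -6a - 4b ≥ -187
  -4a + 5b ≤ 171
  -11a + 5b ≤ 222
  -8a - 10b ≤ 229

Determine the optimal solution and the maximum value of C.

a = 199/2, b = -205/2, maximum C = 1610

Vertices and C = 10a - 6b:
  (251/46, 887/23) → C = -4067/23
  (199/2, -205/2) → C = 1610
  (-51/7, 993/35) → C = -8508/35
  (-673/30, -743/150) → C = -14596/75

The binding constraints are -6a - 4b = -187 and -8a - 10b = 229.
Solving simultaneously gives a = 199/2, b = -205/2.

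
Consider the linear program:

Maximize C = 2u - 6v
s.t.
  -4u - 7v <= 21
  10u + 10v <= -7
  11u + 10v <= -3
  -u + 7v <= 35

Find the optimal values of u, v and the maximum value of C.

Extreme points and C = 2u - 6v:
  (189/37, -219/37) → C = 1692/37
  (-56/5, 17/5) → C = -214/5
  (4, -47/10) → C = 181/5
  (-399/80, 343/80) → C = -357/10

The optimum lies where -4u - 7v = 21 and 11u + 10v = -3.
Solving simultaneously gives u = 189/37, v = -219/37.

u = 189/37, v = -219/37, maximum C = 1692/37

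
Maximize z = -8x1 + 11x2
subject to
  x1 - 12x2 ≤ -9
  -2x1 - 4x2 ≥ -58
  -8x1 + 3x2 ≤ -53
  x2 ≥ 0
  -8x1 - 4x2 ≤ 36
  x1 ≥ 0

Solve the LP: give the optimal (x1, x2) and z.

x1 = 193/19, x2 = 179/19, maximum z = 425/19

Vertices and z = -8x1 + 11x2:
  (165/7, 19/7) → z = -1111/7
  (221/31, 125/93) → z = -3929/93
  (193/19, 179/19) → z = 425/19

At the optimal vertex, -2x1 - 4x2 = -58 and -8x1 + 3x2 = -53.
Solving simultaneously gives x1 = 193/19, x2 = 179/19.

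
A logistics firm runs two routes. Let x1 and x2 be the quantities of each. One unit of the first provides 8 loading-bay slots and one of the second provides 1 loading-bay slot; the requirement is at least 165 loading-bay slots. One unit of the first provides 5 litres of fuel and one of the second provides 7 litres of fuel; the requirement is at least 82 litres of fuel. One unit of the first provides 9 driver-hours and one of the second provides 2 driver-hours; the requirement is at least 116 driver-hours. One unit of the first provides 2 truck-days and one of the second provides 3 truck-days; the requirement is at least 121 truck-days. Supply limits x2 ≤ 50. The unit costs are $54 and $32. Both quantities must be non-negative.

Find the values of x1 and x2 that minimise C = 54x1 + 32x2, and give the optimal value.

Extreme points and C = 54x1 + 32x2:
  (121/2, 0) → C = 3267
  (17, 29) → C = 1846
  (115/8, 50) → C = 9505/4
The feasible region is unbounded (it extends along (1, 0)), but C strictly increases along every unbounded feasible direction, so there is no improving ray and the minimum is attained at a vertex.

The binding constraints are 8x1 + x2 = 165 and 2x1 + 3x2 = 121.
Solving simultaneously gives x1 = 17, x2 = 29.

x1 = 17, x2 = 29, minimum C = 1846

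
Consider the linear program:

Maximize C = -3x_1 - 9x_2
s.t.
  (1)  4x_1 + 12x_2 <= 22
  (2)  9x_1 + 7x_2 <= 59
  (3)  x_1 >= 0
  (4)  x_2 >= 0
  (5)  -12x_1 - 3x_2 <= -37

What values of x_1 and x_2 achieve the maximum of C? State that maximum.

Feasible corners and C = -3x_1 - 9x_2:
  (11/2, 0) → C = -33/2
  (63/22, 29/33) → C = -33/2
  (37/12, 0) → C = -37/4

x_1 = 37/12, x_2 = 0, maximum C = -37/4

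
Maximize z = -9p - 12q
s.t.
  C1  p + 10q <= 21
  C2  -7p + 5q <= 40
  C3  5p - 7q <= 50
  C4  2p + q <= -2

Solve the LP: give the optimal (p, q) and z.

p = -265/12, q = -275/12, maximum z = 1895/4

Extreme points and z = -9p - 12q:
  (-59/15, 187/75) → z = 137/25
  (-41/19, 44/19) → z = -159/19
  (-265/12, -275/12) → z = 1895/4
  (36/19, -110/19) → z = 996/19

The optimum lies where -7p + 5q = 40 and 5p - 7q = 50.
Solving simultaneously gives p = -265/12, q = -275/12.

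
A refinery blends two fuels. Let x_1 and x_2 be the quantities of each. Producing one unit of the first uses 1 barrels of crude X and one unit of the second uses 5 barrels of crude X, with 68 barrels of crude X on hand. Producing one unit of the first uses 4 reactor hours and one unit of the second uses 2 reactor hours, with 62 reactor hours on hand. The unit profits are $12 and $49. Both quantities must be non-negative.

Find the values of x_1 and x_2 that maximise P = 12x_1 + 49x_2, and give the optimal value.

Corner points and P = 12x_1 + 49x_2:
  (0, 0) → P = 0
  (0, 68/5) → P = 3332/5
  (31/2, 0) → P = 186
  (29/3, 35/3) → P = 2063/3

At the optimal vertex, x_1 + 5x_2 = 68 and 4x_1 + 2x_2 = 62.
Solving simultaneously gives x_1 = 29/3, x_2 = 35/3.

x_1 = 29/3, x_2 = 35/3, maximum P = 2063/3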